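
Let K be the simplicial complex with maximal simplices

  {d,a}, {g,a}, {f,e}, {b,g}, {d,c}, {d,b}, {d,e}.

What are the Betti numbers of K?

b_0 = 1, b_1 = 1.

Fix the vertex order a < b < c < d < e < f < g and write every simplex with vertices in increasing order. Then dim K = 1 and the simplices of K are:

  0-simplices (7): a, b, c, d, e, f, g
  1-simplices (7): ad, ag, bd, bg, cd, de, ef

giving chain groups C_0 ≅ Z^7, C_1 ≅ Z^7.

Boundary ∂_1: C_1 → C_0 is given by ∂[p,q] = [q] − [p]. For instance
  ∂bg = g − b.
This gives a 7×7 integer matrix of rank 6; reducing to Smith normal form yields diagonal entries (1,1,1,1,1,1).

Computing H_k = (kernel of ∂_k) / (image of ∂_{k+1}):

  H_0: rank C_0 − rank ∂_1 = 7 − 6 = 1, and the invariant factors of ∂_1 are all 1, so H_0 = Z.
  H_1: rank ker ∂_1 − rank ∂_2 = (7 − 6) − 0 = 1, and there is no ∂_2, so H_1 = Z.

Hence the Betti numbers are b_0 = 1, b_1 = 1.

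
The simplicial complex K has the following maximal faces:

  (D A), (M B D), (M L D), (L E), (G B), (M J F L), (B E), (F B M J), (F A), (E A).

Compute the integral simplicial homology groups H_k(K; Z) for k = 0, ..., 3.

We work with the vertex ordering A < B < D < E < F < G < J < L < M. The simplices of K, each written with vertices in increasing order, are:

  0-simplices (9): A, B, D, E, F, G, J, L, M
  1-simplices (18): AD, AE, AF, BD, BE, BF, BG, BJ, BM, DL, DM, EL, FJ, FL, FM, JL, JM, LM
  2-simplices (9): BDM, BFJ, BFM, BJM, DLM, FJL, FJM, FLM, JLM
  3-simplices (2): BFJM, FJLM

Hence C_0 ≅ Z^9, C_1 ≅ Z^18, C_2 ≅ Z^9, C_3 ≅ Z^2.

Boundary ∂_1: C_1 → C_0 maps an edge to its endpoints' difference, ∂[p,q] = q − p.
The 9×18 boundary matrix has rank 8 and Smith normal form diag(1,1,1,1,1,1,1,1).

The boundary map ∂_2: C_2 → C_1 maps a triangle to the signed sum of its edges. For instance
  ∂BDM = DM − BM + BD,
  ∂BJM = JM − BM + BJ.
The 18×9 boundary matrix has rank 7 and Smith normal form diag(1,1,1,1,1,1,1).

Boundary ∂_3: C_3 → C_2 sends each 3-simplex σ to the alternating sum Σ_i (−1)^i (σ with its i-th vertex removed). For instance
  ∂FJLM = JLM − FLM + FJM − FJL,
  ∂BFJM = FJM − BJM + BFM − BFJ.
The resulting 9×2 matrix has rank 2, and its Smith normal form has invariant factors (1,1).

From H_k ≅ ker(∂_k) / im(∂_{k+1}) we obtain:

  H_0: rank C_0 − rank ∂_1 = 9 − 8 = 1, and the invariant factors of ∂_1 are all 1, so H_0 ≅ Z.
  H_1: rank ker ∂_1 − rank ∂_2 = (18 − 8) − 7 = 3, and the invariant factors of ∂_2 are all 1, so H_1 ≅ Z^3.
  H_2: rank ker ∂_2 − rank ∂_3 = (9 − 7) − 2 = 0, and the invariant factors of ∂_3 are all 1, so H_2 ≅ 0.
  H_3: rank ker ∂_3 − rank ∂_4 = (2 − 2) − 0 = 0, and there is no ∂_4, so H_3 ≅ 0.

H_0 ≅ Z,  H_1 ≅ Z^3,  H_2 = 0,  H_3 = 0.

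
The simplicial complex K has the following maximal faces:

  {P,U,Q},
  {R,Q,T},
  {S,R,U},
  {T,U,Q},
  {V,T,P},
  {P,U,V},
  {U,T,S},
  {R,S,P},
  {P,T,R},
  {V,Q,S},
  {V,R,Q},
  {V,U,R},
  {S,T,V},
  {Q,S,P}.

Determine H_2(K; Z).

Order the vertices as P < Q < R < S < T < U < V. Listing each simplex with vertices in this order, K has dimension 2 with simplices:

  0-simplices (7): P, Q, R, S, T, U, V
  1-simplices (21): PQ, PR, PS, PT, PU, PV, QR, QS, QT, QU, QV, RS, RT, RU, RV, ST, SU, SV, TU, TV, UV
  2-simplices (14): PQS, PQU, PRS, PRT, PTV, PUV, QRT, QRV, QSV, QTU, RSU, RUV, STU, STV

so the chain groups are C_0 ≅ Z^7, C_1 ≅ Z^21, C_2 ≅ Z^14.

∂_1: C_1 → C_0 maps an edge to its endpoints' difference, ∂[p,q] = q − p.
This gives a 7×21 integer matrix of rank 6; reducing to Smith normal form yields diagonal entries (1,1,1,1,1,1).

The boundary map ∂_2: C_2 → C_1 maps a triangle to the signed sum of its edges. For instance
  ∂PRS = RS − PS + PR,
  ∂PQS = QS − PS + PQ.
The 21×14 boundary matrix has rank 13 and Smith normal form diag(1,1,1,1,1,1,1,1,1,1,1,1,1).

From H_k ≅ ker(∂_k) / im(∂_{k+1}) we obtain:

  H_2: rank ker ∂_2 − rank ∂_3 = (14 − 13) − 0 = 1, and there is no ∂_3, so H_2 ≅ Z.

H_2 ≅ Z.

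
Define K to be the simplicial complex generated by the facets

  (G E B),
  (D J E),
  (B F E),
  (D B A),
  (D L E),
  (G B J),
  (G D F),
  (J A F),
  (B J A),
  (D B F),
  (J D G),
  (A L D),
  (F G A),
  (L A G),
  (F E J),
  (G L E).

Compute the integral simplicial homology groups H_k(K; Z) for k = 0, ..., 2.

H_0 = Z,  H_1 = Z^2,  H_2 = Z.

Fix the vertex order A < B < D < E < F < G < J < L and write every simplex with vertices in increasing order. Then dim K = 2 and the simplices of K are:

  0-simplices (8): A, B, D, E, F, G, J, L
  1-simplices (24): AB, AD, AF, AG, AJ, AL, BD, BE, BF, BG, BJ, DE, DF, DG, DJ, DL, EF, EG, EJ, EL, FG, FJ, GJ, GL
  2-simplices (16): ABD, ABJ, ADL, AFG, AFJ, AGL, BDF, BEF, BEG, BGJ, DEJ, DEL, DFG, DGJ, EFJ, EGL

giving chain groups C_0 ≅ Z^8, C_1 ≅ Z^24, C_2 ≅ Z^16.

∂_1: C_1 → C_0 sends each edge [p,q] (with p < q) to q − p.
The 8×24 boundary matrix has rank 7 and Smith normal form diag(1,1,1,1,1,1,1).

Boundary ∂_2: C_2 → C_1 acts by ∂[p,q,r] = [q,r] − [p,r] + [p,q]. For instance
  ∂BDF = DF − BF + BD,
  ∂EFJ = FJ − EJ + EF.
The resulting 24×16 matrix has rank 15, and its Smith normal form has invariant factors (1,1,1,1,1,1,1,1,1,1,1,1,1,1,1).

Computing H_k = (kernel of ∂_k) / (image of ∂_{k+1}):

  H_0: rank C_0 − rank ∂_1 = 8 − 7 = 1, and the invariant factors of ∂_1 are all 1, so H_0 ≅ Z.
  H_1: rank ker ∂_1 − rank ∂_2 = (24 − 7) − 15 = 2, and the invariant factors of ∂_2 are all 1, so H_1 ≅ Z^2.
  H_2: rank ker ∂_2 − rank ∂_3 = (16 − 15) − 0 = 1, and there is no ∂_3, so H_2 ≅ Z.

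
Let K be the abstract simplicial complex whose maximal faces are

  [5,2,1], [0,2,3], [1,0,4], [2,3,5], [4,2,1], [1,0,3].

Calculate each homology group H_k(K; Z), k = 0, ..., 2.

H_0 ≅ Z,  H_1 ≅ Z,  H_2 = 0.

We work with the vertex ordering 0 < 1 < 2 < 3 < 4 < 5. The simplices of K, each written with vertices in increasing order, are:

  0-simplices (6): [0], [1], [2], [3], [4], [5]
  1-simplices (12): [0,1], [0,2], [0,3], [0,4], [1,2], [1,3], [1,4], [1,5], [2,3], [2,4], [2,5], [3,5]
  2-simplices (6): [0,1,3], [0,1,4], [0,2,3], [1,2,4], [1,2,5], [2,3,5]

so the chain groups are C_0 ≅ Z^6, C_1 ≅ Z^12, C_2 ≅ Z^6.

The boundary map ∂_1: C_1 → C_0 is given by ∂[p,q] = [q] − [p].
The 6×12 boundary matrix has rank 5 and Smith normal form diag(1,1,1,1,1).

The boundary map ∂_2: C_2 → C_1 sends each 2-simplex [p,q,r] to [q,r] − [p,r] + [p,q]. For instance
  ∂[0,1,4] = [1,4] − [0,4] + [0,1],
  ∂[1,2,5] = [2,5] − [1,5] + [1,2].
As a 12×6 matrix over Z this has rank 6, with invariant factors (1,1,1,1,1,1).

Reading off H_k = ker ∂_k / im ∂_{k+1}:

  H_0: rank C_0 − rank ∂_1 = 6 − 5 = 1, and the invariant factors of ∂_1 are all 1, so H_0 = Z.
  H_1: rank ker ∂_1 − rank ∂_2 = (12 − 5) − 6 = 1, and the invariant factors of ∂_2 are all 1, so H_1 = Z.
  H_2: rank ker ∂_2 − rank ∂_3 = (6 − 6) − 0 = 0, and there is no ∂_3, so H_2 = 0.

(K is a triangulation of the cylinder S^1 x I.)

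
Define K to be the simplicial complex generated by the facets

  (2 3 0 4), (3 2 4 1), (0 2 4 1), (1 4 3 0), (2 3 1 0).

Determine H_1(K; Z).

Fix the vertex order 0 < 1 < 2 < 3 < 4 and write every simplex with vertices in increasing order. Then dim K = 3 and the simplices of K are:

  0-simplices (5): [0], [1], [2], [3], [4]
  1-simplices (10): [0,1], [0,2], [0,3], [0,4], [1,2], [1,3], [1,4], [2,3], [2,4], [3,4]
  2-simplices (10): [0,1,2], [0,1,3], [0,1,4], [0,2,3], [0,2,4], [0,3,4], [1,2,3], [1,2,4], [1,3,4], [2,3,4]
  3-simplices (5): [0,1,2,3], [0,1,2,4], [0,1,3,4], [0,2,3,4], [1,2,3,4]

so the chain groups are C_0 ≅ Z^5, C_1 ≅ Z^10, C_2 ≅ Z^10, C_3 ≅ Z^5.

The boundary map ∂_1: C_1 → C_0 maps an edge to its endpoints' difference, ∂[p,q] = q − p. For instance
  ∂[1,2] = [2] − [1].
As a 5×10 matrix over Z this has rank 4, with invariant factors (1,1,1,1).

The boundary map ∂_2: C_2 → C_1 acts by ∂[p,q,r] = [q,r] − [p,r] + [p,q]. For instance
  ∂[1,3,4] = [3,4] − [1,4] + [1,3],
  ∂[0,2,4] = [2,4] − [0,4] + [0,2].
The 10×10 boundary matrix has rank 6 and Smith normal form diag(1,1,1,1,1,1).

The boundary map ∂_3: C_3 → C_2 sends each 3-simplex σ to the alternating sum Σ_i (−1)^i (σ with its i-th vertex removed). For instance
  ∂[1,2,3,4] = [2,3,4] − [1,3,4] + [1,2,4] − [1,2,3],
  ∂[0,2,3,4] = [2,3,4] − [0,3,4] + [0,2,4] − [0,2,3].
As a 10×5 matrix over Z this has rank 4, with invariant factors (1,1,1,1).

Computing H_k = (kernel of ∂_k) / (image of ∂_{k+1}):

  H_1: rank ker ∂_1 − rank ∂_2 = (10 − 4) − 6 = 0, and the invariant factors of ∂_2 are all 1, so H_1 = 0.

(K is a triangulation of the 3-sphere S^3.)

H_1 = 0.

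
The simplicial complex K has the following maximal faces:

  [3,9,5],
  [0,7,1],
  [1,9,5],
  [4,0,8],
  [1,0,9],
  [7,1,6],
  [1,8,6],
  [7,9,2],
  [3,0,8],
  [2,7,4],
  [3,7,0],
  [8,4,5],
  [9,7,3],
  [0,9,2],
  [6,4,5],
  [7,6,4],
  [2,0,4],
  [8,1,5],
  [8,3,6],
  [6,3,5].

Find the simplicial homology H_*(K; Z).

We work with the vertex ordering 0 < 1 < 2 < 3 < 4 < 5 < 6 < 7 < 8 < 9. The simplices of K, each written with vertices in increasing order, are:

  0-simplices (10): [0], [1], [2], [3], [4], [5], [6], [7], [8], [9]
  1-simplices (30): (30 of them)
  2-simplices (20): (20 of them)

Hence C_0 ≅ Z^10, C_1 ≅ Z^30, C_2 ≅ Z^20.

∂_1: C_1 → C_0 sends each edge [p,q] (with p < q) to q − p.
This gives a 10×30 integer matrix of rank 9; reducing to Smith normal form yields diagonal entries (1,1,1,1,1,1,1,1,1).

The boundary map ∂_2: C_2 → C_1 sends each 2-simplex [p,q,r] to [q,r] − [p,r] + [p,q]. For instance
  ∂[0,1,7] = [1,7] − [0,7] + [0,1],
  ∂[1,6,7] = [6,7] − [1,7] + [1,6].
The 30×20 boundary matrix has rank 20 and Smith normal form diag(1,1,1,1,1,1,1,1,1,1,1,1,1,1,1,1,1,1,1,2).

From H_k ≅ ker(∂_k) / im(∂_{k+1}) we obtain:

  H_0: rank C_0 − rank ∂_1 = 10 − 9 = 1, and the invariant factors of ∂_1 are all 1, so H_0 = Z.
  H_1: rank ker ∂_1 − rank ∂_2 = (30 − 9) − 20 = 1, and ∂_2 has invariant factor 2 > 1, so H_1 = Z ⊕ Z/2.
  H_2: rank ker ∂_2 − rank ∂_3 = (20 − 20) − 0 = 0, and there is no ∂_3, so H_2 = 0.

H_0 ≅ Z,  H_1 ≅ Z ⊕ Z/2,  H_2 = 0.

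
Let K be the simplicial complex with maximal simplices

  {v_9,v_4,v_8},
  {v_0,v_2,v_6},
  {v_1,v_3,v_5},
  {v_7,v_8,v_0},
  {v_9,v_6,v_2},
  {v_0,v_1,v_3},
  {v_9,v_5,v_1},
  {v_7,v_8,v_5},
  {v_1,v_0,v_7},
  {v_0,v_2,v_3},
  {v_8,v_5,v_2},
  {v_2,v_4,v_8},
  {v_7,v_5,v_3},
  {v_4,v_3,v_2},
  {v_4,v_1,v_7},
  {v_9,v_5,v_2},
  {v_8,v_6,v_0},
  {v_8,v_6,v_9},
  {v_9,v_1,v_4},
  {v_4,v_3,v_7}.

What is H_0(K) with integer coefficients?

Fix the vertex order v_0 < v_1 < v_2 < v_3 < v_4 < v_5 < v_6 < v_7 < v_8 < v_9 and write every simplex with vertices in increasing order. Then dim K = 2 and the simplices of K are:

  0-simplices (10): [v_0], [v_1], [v_2], [v_3], [v_4], [v_5], [v_6], [v_7], [v_8], [v_9]
  1-simplices (30): (30 of them)
  2-simplices (20): (20 of them)

giving chain groups C_0 ≅ Z^10, C_1 ≅ Z^30, C_2 ≅ Z^20.

Boundary ∂_1: C_1 → C_0 is given by ∂[p,q] = [q] − [p].
The resulting 10×30 matrix has rank 9, and its Smith normal form has invariant factors (1,1,1,1,1,1,1,1,1).

The boundary map ∂_2: C_2 → C_1 maps a triangle to the signed sum of its edges. For instance
  ∂[v_0,v_6,v_8] = [v_6,v_8] − [v_0,v_8] + [v_0,v_6],
  ∂[v_0,v_2,v_6] = [v_2,v_6] − [v_0,v_6] + [v_0,v_2].
As a 30×20 matrix over Z this has rank 20, with invariant factors (1,1,1,1,1,1,1,1,1,1,1,1,1,1,1,1,1,1,1,2).

Now H_k = ker ∂_k / im ∂_{k+1}, so:

  H_0: rank C_0 − rank ∂_1 = 10 − 9 = 1, and the invariant factors of ∂_1 are all 1, so H_0 ≅ Z.

(K is a triangulation of the Klein bottle.)

H_0 ≅ Z.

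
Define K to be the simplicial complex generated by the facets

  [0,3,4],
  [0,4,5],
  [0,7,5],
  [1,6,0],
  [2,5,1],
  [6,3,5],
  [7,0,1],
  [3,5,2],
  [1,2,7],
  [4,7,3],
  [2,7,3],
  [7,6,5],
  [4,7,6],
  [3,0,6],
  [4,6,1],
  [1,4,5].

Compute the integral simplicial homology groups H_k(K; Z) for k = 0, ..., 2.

K has 8 vertices, 24 edges, 16 triangles.
rank ∂_0 = 0, rank ∂_1 = 7 ⇒ b_0 = 8 − 0 − 7 = 1; all invariant factors of ∂_1 are 1 so no torsion. So H_0 = Z.
rank ∂_1 = 7, rank ∂_2 = 15 ⇒ b_1 = 24 − 7 − 15 = 2; all invariant factors of ∂_2 are 1 so no torsion. So H_1 = Z^2.
rank ∂_2 = 15, rank ∂_3 = 0 ⇒ b_2 = 16 − 15 − 0 = 1. So H_2 = Z.

H_0 ≅ Z,  H_1 ≅ Z^2,  H_2 ≅ Z.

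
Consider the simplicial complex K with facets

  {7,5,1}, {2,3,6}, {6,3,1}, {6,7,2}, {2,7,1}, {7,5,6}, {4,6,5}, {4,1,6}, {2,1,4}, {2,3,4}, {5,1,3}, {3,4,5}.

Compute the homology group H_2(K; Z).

We work with the vertex ordering 1 < 2 < 3 < 4 < 5 < 6 < 7. The simplices of K, each written with vertices in increasing order, are:

  0-simplices (7): [1], [2], [3], [4], [5], [6], [7]
  1-simplices (18): [1,2], [1,3], [1,4], [1,5], [1,6], [1,7], [2,3], [2,4], [2,6], [2,7], [3,4], [3,5], [3,6], [4,5], [4,6], [5,6], [5,7], [6,7]
  2-simplices (12): [1,2,4], [1,2,7], [1,3,5], [1,3,6], [1,4,6], [1,5,7], [2,3,4], [2,3,6], [2,6,7], [3,4,5], [4,5,6], [5,6,7]

so the chain groups are C_0 ≅ Z^7, C_1 ≅ Z^18, C_2 ≅ Z^12.

∂_1: C_1 → C_0 is given by ∂[p,q] = [q] − [p]. For instance
  ∂[6,7] = [7] − [6].
This gives a 7×18 integer matrix of rank 6; reducing to Smith normal form yields diagonal entries (1,1,1,1,1,1).

∂_2: C_2 → C_1 sends each 2-simplex [p,q,r] to [q,r] − [p,r] + [p,q]. For instance
  ∂[1,3,6] = [3,6] − [1,6] + [1,3],
  ∂[5,6,7] = [6,7] − [5,7] + [5,6].
This gives a 18×12 integer matrix of rank 12; reducing to Smith normal form yields diagonal entries (1,1,1,1,1,1,1,1,1,1,1,2).

From H_k ≅ ker(∂_k) / im(∂_{k+1}) we obtain:

  H_2: rank ker ∂_2 − rank ∂_3 = (12 − 12) − 0 = 0, and there is no ∂_3, so H_2 = 0.

H_2 ≅ 0.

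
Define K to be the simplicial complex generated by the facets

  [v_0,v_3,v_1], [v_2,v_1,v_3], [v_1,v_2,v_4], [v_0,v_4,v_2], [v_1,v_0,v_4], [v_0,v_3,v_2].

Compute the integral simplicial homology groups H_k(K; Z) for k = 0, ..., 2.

H_0 ≅ Z,  H_1 = 0,  H_2 ≅ Z.

Fix the vertex order v_0 < v_1 < v_2 < v_3 < v_4 and write every simplex with vertices in increasing order. Then dim K = 2 and the simplices of K are:

  0-simplices (5): [v_0], [v_1], [v_2], [v_3], [v_4]
  1-simplices (9): [v_0,v_1], [v_0,v_2], [v_0,v_3], [v_0,v_4], [v_1,v_2], [v_1,v_3], [v_1,v_4], [v_2,v_3], [v_2,v_4]
  2-simplices (6): [v_0,v_1,v_3], [v_0,v_1,v_4], [v_0,v_2,v_3], [v_0,v_2,v_4], [v_1,v_2,v_3], [v_1,v_2,v_4]

giving chain groups C_0 ≅ Z^5, C_1 ≅ Z^9, C_2 ≅ Z^6.

The boundary map ∂_1: C_1 → C_0 sends each edge [p,q] (with p < q) to q − p.
The resulting 5×9 matrix has rank 4, and its Smith normal form has invariant factors (1,1,1,1).

∂_2: C_2 → C_1 acts by ∂[p,q,r] = [q,r] − [p,r] + [p,q]. For instance
  ∂[v_1,v_2,v_4] = [v_2,v_4] − [v_1,v_4] + [v_1,v_2],
  ∂[v_0,v_1,v_3] = [v_1,v_3] − [v_0,v_3] + [v_0,v_1].
The 9×6 boundary matrix has rank 5 and Smith normal form diag(1,1,1,1,1).

Now H_k = ker ∂_k / im ∂_{k+1}, so:

  H_0: rank C_0 − rank ∂_1 = 5 − 4 = 1, and the invariant factors of ∂_1 are all 1, so H_0 ≅ Z.
  H_1: rank ker ∂_1 − rank ∂_2 = (9 − 4) − 5 = 0, and the invariant factors of ∂_2 are all 1, so H_1 ≅ 0.
  H_2: rank ker ∂_2 − rank ∂_3 = (6 − 5) − 0 = 1, and there is no ∂_3, so H_2 ≅ Z.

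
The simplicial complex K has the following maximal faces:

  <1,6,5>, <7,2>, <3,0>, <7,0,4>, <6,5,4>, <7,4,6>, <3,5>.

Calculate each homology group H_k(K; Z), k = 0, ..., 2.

Take the total order 0 < 1 < 2 < 3 < 4 < 5 < 6 < 7 on the vertex set. Then K (dimension 2) consists of the simplices:

  0-simplices (8): [0], [1], [2], [3], [4], [5], [6], [7]
  1-simplices (12): [0,3], [0,4], [0,7], [1,5], [1,6], [2,7], [3,5], [4,5], [4,6], [4,7], [5,6], [6,7]
  2-simplices (4): [0,4,7], [1,5,6], [4,5,6], [4,6,7]

Hence C_0 ≅ Z^8, C_1 ≅ Z^12, C_2 ≅ Z^4.

Boundary ∂_1: C_1 → C_0 sends each edge [p,q] (with p < q) to q − p. For instance
  ∂[4,5] = [5] − [4].
As a 8×12 matrix over Z this has rank 7, with invariant factors (1,1,1,1,1,1,1).

Boundary ∂_2: C_2 → C_1 acts by ∂[p,q,r] = [q,r] − [p,r] + [p,q]. For instance
  ∂[4,5,6] = [5,6] − [4,6] + [4,5],
  ∂[1,5,6] = [5,6] − [1,6] + [1,5].
The 12×4 boundary matrix has rank 4 and Smith normal form diag(1,1,1,1).

Computing H_k = (kernel of ∂_k) / (image of ∂_{k+1}):

  H_0: rank C_0 − rank ∂_1 = 8 − 7 = 1, and the invariant factors of ∂_1 are all 1, so H_0 ≅ Z.
  H_1: rank ker ∂_1 − rank ∂_2 = (12 − 7) − 4 = 1, and the invariant factors of ∂_2 are all 1, so H_1 ≅ Z.
  H_2: rank ker ∂_2 − rank ∂_3 = (4 − 4) − 0 = 0, and there is no ∂_3, so H_2 ≅ 0.

H_0 ≅ Z,  H_1 ≅ Z,  H_2 = 0.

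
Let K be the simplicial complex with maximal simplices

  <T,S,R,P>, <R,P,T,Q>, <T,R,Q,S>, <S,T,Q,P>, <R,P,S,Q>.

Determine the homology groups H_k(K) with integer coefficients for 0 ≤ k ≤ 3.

Take the total order P < Q < R < S < T on the vertex set. Then K (dimension 3) consists of the simplices:

  0-simplices (5): P, Q, R, S, T
  1-simplices (10): PQ, PR, PS, PT, QR, QS, QT, RS, RT, ST
  2-simplices (10): PQR, PQS, PQT, PRS, PRT, PST, QRS, QRT, QST, RST
  3-simplices (5): PQRS, PQRT, PQST, PRST, QRST

Hence C_0 ≅ Z^5, C_1 ≅ Z^10, C_2 ≅ Z^10, C_3 ≅ Z^5.

The boundary map ∂_1: C_1 → C_0 is given by ∂[p,q] = [q] − [p]. For instance
  ∂PR = R − P.
The 5×10 boundary matrix has rank 4 and Smith normal form diag(1,1,1,1).

The boundary map ∂_2: C_2 → C_1 maps a triangle to the signed sum of its edges. For instance
  ∂PST = ST − PT + PS,
  ∂RST = ST − RT + RS.
The 10×10 boundary matrix has rank 6 and Smith normal form diag(1,1,1,1,1,1).

Boundary ∂_3: C_3 → C_2 sends each 3-simplex σ to the alternating sum Σ_i (−1)^i (σ with its i-th vertex removed). For instance
  ∂PRST = RST − PST + PRT − PRS,
  ∂QRST = RST − QST + QRT − QRS.
The resulting 10×5 matrix has rank 4, and its Smith normal form has invariant factors (1,1,1,1).

Computing H_k = (kernel of ∂_k) / (image of ∂_{k+1}):

  H_0: rank C_0 − rank ∂_1 = 5 − 4 = 1, and the invariant factors of ∂_1 are all 1, so H_0 = Z.
  H_1: rank ker ∂_1 − rank ∂_2 = (10 − 4) − 6 = 0, and the invariant factors of ∂_2 are all 1, so H_1 = 0.
  H_2: rank ker ∂_2 − rank ∂_3 = (10 − 6) − 4 = 0, and the invariant factors of ∂_3 are all 1, so H_2 = 0.
  H_3: rank ker ∂_3 − rank ∂_4 = (5 − 4) − 0 = 1, and there is no ∂_4, so H_3 = Z.

As a check, the Euler characteristic is 5 − 10 + 10 − 5 = 0, which agrees with 1 − 0 + 0 − 1 = 0.

H_0 = Z,  H_1 = 0,  H_2 = 0,  H_3 = Z.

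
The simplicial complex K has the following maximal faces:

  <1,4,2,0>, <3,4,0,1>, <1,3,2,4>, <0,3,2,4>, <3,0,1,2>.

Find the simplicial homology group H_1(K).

Fix the vertex order 0 < 1 < 2 < 3 < 4 and write every simplex with vertices in increasing order. Then dim K = 3 and the simplices of K are:

  0-simplices (5): [0], [1], [2], [3], [4]
  1-simplices (10): [0,1], [0,2], [0,3], [0,4], [1,2], [1,3], [1,4], [2,3], [2,4], [3,4]
  2-simplices (10): [0,1,2], [0,1,3], [0,1,4], [0,2,3], [0,2,4], [0,3,4], [1,2,3], [1,2,4], [1,3,4], [2,3,4]
  3-simplices (5): [0,1,2,3], [0,1,2,4], [0,1,3,4], [0,2,3,4], [1,2,3,4]

giving chain groups C_0 ≅ Z^5, C_1 ≅ Z^10, C_2 ≅ Z^10, C_3 ≅ Z^5.

∂_1: C_1 → C_0 sends each edge [p,q] (with p < q) to q − p. For instance
  ∂[0,3] = [3] − [0].
The 5×10 boundary matrix has rank 4 and Smith normal form diag(1,1,1,1).

Boundary ∂_2: C_2 → C_1 acts by ∂[p,q,r] = [q,r] − [p,r] + [p,q]. For instance
  ∂[0,1,2] = [1,2] − [0,2] + [0,1],
  ∂[0,1,4] = [1,4] − [0,4] + [0,1].
As a 10×10 matrix over Z this has rank 6, with invariant factors (1,1,1,1,1,1).

∂_3: C_3 → C_2 sends each 3-simplex σ to the alternating sum Σ_i (−1)^i (σ with its i-th vertex removed). For instance
  ∂[0,1,2,3] = [1,2,3] − [0,2,3] + [0,1,3] − [0,1,2],
  ∂[0,1,3,4] = [1,3,4] − [0,3,4] + [0,1,4] − [0,1,3].
The resulting 10×5 matrix has rank 4, and its Smith normal form has invariant factors (1,1,1,1).

Reading off H_k = ker ∂_k / im ∂_{k+1}:

  H_1: rank ker ∂_1 − rank ∂_2 = (10 − 4) − 6 = 0, and the invariant factors of ∂_2 are all 1, so H_1 = 0.

H_1 ≅ 0.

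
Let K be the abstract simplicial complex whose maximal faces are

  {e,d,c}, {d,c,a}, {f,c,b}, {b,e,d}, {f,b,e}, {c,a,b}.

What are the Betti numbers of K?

b_0 = 1, b_1 = 1, b_2 = 0.

We work with the vertex ordering a < b < c < d < e < f. The simplices of K, each written with vertices in increasing order, are:

  0-simplices (6): a, b, c, d, e, f
  1-simplices (12): ab, ac, ad, bc, bd, be, bf, cd, ce, cf, de, ef
  2-simplices (6): abc, acd, bcf, bde, bef, cde

Hence C_0 ≅ Z^6, C_1 ≅ Z^12, C_2 ≅ Z^6.

∂_1: C_1 → C_0 sends each edge [p,q] (with p < q) to q − p.
As a 6×12 matrix over Z this has rank 5, with invariant factors (1,1,1,1,1).

∂_2: C_2 → C_1 sends each 2-simplex [p,q,r] to [q,r] − [p,r] + [p,q]. For instance
  ∂abc = bc − ac + ab,
  ∂cde = de − ce + cd.
The 12×6 boundary matrix has rank 6 and Smith normal form diag(1,1,1,1,1,1).

Computing H_k = (kernel of ∂_k) / (image of ∂_{k+1}):

  H_0: rank C_0 − rank ∂_1 = 6 − 5 = 1, and the invariant factors of ∂_1 are all 1, so H_0 = Z.
  H_1: rank ker ∂_1 − rank ∂_2 = (12 − 5) − 6 = 1, and the invariant factors of ∂_2 are all 1, so H_1 = Z.
  H_2: rank ker ∂_2 − rank ∂_3 = (6 − 6) − 0 = 0, and there is no ∂_3, so H_2 = 0.

As a check, the Euler characteristic is 6 − 12 + 6 = 0, which agrees with 1 − 1 + 0 = 0.

Hence the Betti numbers are b_0 = 1, b_1 = 1, b_2 = 0.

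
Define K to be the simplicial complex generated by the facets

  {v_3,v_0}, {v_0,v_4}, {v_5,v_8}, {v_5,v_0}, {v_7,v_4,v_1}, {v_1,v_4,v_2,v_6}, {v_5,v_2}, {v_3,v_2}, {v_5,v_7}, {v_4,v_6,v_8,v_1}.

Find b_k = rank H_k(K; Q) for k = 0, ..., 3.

b_0 = 1, b_1 = 4, b_2 = 0, b_3 = 0.

Take the total order v_0 < v_1 < v_2 < v_3 < v_4 < v_5 < v_6 < v_7 < v_8 on the vertex set. Then K (dimension 3) consists of the simplices:

  0-simplices (9): [v_0], [v_1], [v_2], [v_3], [v_4], [v_5], [v_6], [v_7], [v_8]
  1-simplices (18): (18 of them)
  2-simplices (8): [v_1,v_2,v_4], [v_1,v_2,v_6], [v_1,v_4,v_6], [v_1,v_4,v_7], [v_1,v_4,v_8], [v_1,v_6,v_8], [v_2,v_4,v_6], [v_4,v_6,v_8]
  3-simplices (2): [v_1,v_2,v_4,v_6], [v_1,v_4,v_6,v_8]

so the chain groups are C_0 ≅ Z^9, C_1 ≅ Z^18, C_2 ≅ Z^8, C_3 ≅ Z^2.

Boundary ∂_1: C_1 → C_0 sends each edge [p,q] (with p < q) to q − p. For instance
  ∂[v_2,v_3] = [v_3] − [v_2].
This gives a 9×18 integer matrix of rank 8; reducing to Smith normal form yields diagonal entries (1,1,1,1,1,1,1,1).

The boundary map ∂_2: C_2 → C_1 maps a triangle to the signed sum of its edges. For instance
  ∂[v_1,v_2,v_4] = [v_2,v_4] − [v_1,v_4] + [v_1,v_2],
  ∂[v_1,v_4,v_7] = [v_4,v_7] − [v_1,v_7] + [v_1,v_4].
As a 18×8 matrix over Z this has rank 6, with invariant factors (1,1,1,1,1,1).

∂_3: C_3 → C_2 sends each 3-simplex σ to the alternating sum Σ_i (−1)^i (σ with its i-th vertex removed). For instance
  ∂[v_1,v_4,v_6,v_8] = [v_4,v_6,v_8] − [v_1,v_6,v_8] + [v_1,v_4,v_8] − [v_1,v_4,v_6],
  ∂[v_1,v_2,v_4,v_6] = [v_2,v_4,v_6] − [v_1,v_4,v_6] + [v_1,v_2,v_6] − [v_1,v_2,v_4].
The 8×2 boundary matrix has rank 2 and Smith normal form diag(1,1).

Computing H_k = (kernel of ∂_k) / (image of ∂_{k+1}):

  H_0: rank C_0 − rank ∂_1 = 9 − 8 = 1, and the invariant factors of ∂_1 are all 1, so H_0 ≅ Z.
  H_1: rank ker ∂_1 − rank ∂_2 = (18 − 8) − 6 = 4, and the invariant factors of ∂_2 are all 1, so H_1 ≅ Z^4.
  H_2: rank ker ∂_2 − rank ∂_3 = (8 − 6) − 2 = 0, and the invariant factors of ∂_3 are all 1, so H_2 ≅ 0.
  H_3: rank ker ∂_3 − rank ∂_4 = (2 − 2) − 0 = 0, and there is no ∂_4, so H_3 ≅ 0.

Hence the Betti numbers are b_0 = 1, b_1 = 4, b_2 = 0, b_3 = 0.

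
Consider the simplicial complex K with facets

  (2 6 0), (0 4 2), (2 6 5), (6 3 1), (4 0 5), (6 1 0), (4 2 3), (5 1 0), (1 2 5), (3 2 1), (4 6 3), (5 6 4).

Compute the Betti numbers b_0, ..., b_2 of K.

b_0 = 1, b_1 = 0, b_2 = 0.

We work with the vertex ordering 0 < 1 < 2 < 3 < 4 < 5 < 6. The simplices of K, each written with vertices in increasing order, are:

  0-simplices (7): [0], [1], [2], [3], [4], [5], [6]
  1-simplices (18): [0,1], [0,2], [0,4], [0,5], [0,6], [1,2], [1,3], [1,5], [1,6], [2,3], [2,4], [2,5], [2,6], [3,4], [3,6], [4,5], [4,6], [5,6]
  2-simplices (12): [0,1,5], [0,1,6], [0,2,4], [0,2,6], [0,4,5], [1,2,3], [1,2,5], [1,3,6], [2,3,4], [2,5,6], [3,4,6], [4,5,6]

so the chain groups are C_0 ≅ Z^7, C_1 ≅ Z^18, C_2 ≅ Z^12.

∂_1: C_1 → C_0 sends each edge [p,q] (with p < q) to q − p. For instance
  ∂[1,2] = [2] − [1].
As a 7×18 matrix over Z this has rank 6, with invariant factors (1,1,1,1,1,1).

The boundary map ∂_2: C_2 → C_1 maps a triangle to the signed sum of its edges. For instance
  ∂[2,5,6] = [5,6] − [2,6] + [2,5],
  ∂[1,2,3] = [2,3] − [1,3] + [1,2].
As a 18×12 matrix over Z this has rank 12, with invariant factors (1,1,1,1,1,1,1,1,1,1,1,2).

Reading off H_k = ker ∂_k / im ∂_{k+1}:

  H_0: rank C_0 − rank ∂_1 = 7 − 6 = 1, and the invariant factors of ∂_1 are all 1, so H_0 = Z.
  H_1: rank ker ∂_1 − rank ∂_2 = (18 − 6) − 12 = 0, and ∂_2 has invariant factor 2 > 1, so H_1 = Z/2Z.
  H_2: rank ker ∂_2 − rank ∂_3 = (12 − 12) − 0 = 0, and there is no ∂_3, so H_2 = 0.

(K is a triangulation of the real projective plane RP^2.)

Hence the Betti numbers are b_0 = 1, b_1 = 0, b_2 = 0.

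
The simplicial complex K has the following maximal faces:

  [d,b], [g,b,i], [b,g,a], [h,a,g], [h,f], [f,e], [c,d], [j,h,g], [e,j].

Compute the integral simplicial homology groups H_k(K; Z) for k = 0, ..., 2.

H_0 = Z,  H_1 = Z,  H_2 = 0.

Fix the vertex order a < b < c < d < e < f < g < h < i < j and write every simplex with vertices in increasing order. Then dim K = 2 and the simplices of K are:

  0-simplices (10): a, b, c, d, e, f, g, h, i, j
  1-simplices (14): ab, ag, ah, bd, bg, bi, cd, ef, ej, fh, gh, gi, gj, hj
  2-simplices (4): abg, agh, bgi, ghj

giving chain groups C_0 ≅ Z^10, C_1 ≅ Z^14, C_2 ≅ Z^4.

The boundary map ∂_1: C_1 → C_0 is given by ∂[p,q] = [q] − [p]. For instance
  ∂ej = j − e.
The resulting 10×14 matrix has rank 9, and its Smith normal form has invariant factors (1,1,1,1,1,1,1,1,1).

The boundary map ∂_2: C_2 → C_1 acts by ∂[p,q,r] = [q,r] − [p,r] + [p,q]. For instance
  ∂agh = gh − ah + ag,
  ∂bgi = gi − bi + bg.
As a 14×4 matrix over Z this has rank 4, with invariant factors (1,1,1,1).

Computing H_k = (kernel of ∂_k) / (image of ∂_{k+1}):

  H_0: rank C_0 − rank ∂_1 = 10 − 9 = 1, and the invariant factors of ∂_1 are all 1, so H_0 = Z.
  H_1: rank ker ∂_1 − rank ∂_2 = (14 − 9) − 4 = 1, and the invariant factors of ∂_2 are all 1, so H_1 = Z.
  H_2: rank ker ∂_2 − rank ∂_3 = (4 − 4) − 0 = 0, and there is no ∂_3, so H_2 = 0.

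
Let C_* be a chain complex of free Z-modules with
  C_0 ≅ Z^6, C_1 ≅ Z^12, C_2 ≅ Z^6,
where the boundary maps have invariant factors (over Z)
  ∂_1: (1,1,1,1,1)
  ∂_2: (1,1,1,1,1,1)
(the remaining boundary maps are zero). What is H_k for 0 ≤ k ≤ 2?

H_0 ≅ Z,  H_1 ≅ Z,  H_2 = 0.

H_0: b_0 = 6 − 0 − 5 = 1; torsion from ∂_1 factors > 1: none. So H_0 ≅ Z.
H_1: b_1 = 12 − 5 − 6 = 1; torsion from ∂_2 factors > 1: none. So H_1 ≅ Z.
H_2: b_2 = 6 − 6 − 0 = 0; torsion from ∂_3 factors > 1: none. So H_2 ≅ 0.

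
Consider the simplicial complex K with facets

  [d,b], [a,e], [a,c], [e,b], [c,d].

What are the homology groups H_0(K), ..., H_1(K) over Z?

Order the vertices as a < b < c < d < e. Listing each simplex with vertices in this order, K has dimension 1 with simplices:

  0-simplices (5): a, b, c, d, e
  1-simplices (5): ac, ae, bd, be, cd

so the chain groups are C_0 ≅ Z^5, C_1 ≅ Z^5.

The boundary map ∂_1: C_1 → C_0 is given by ∂[p,q] = [q] − [p]. For instance
  ∂ac = c − a.
The resulting 5×5 matrix has rank 4, and its Smith normal form has invariant factors (1,1,1,1).

Computing H_k = (kernel of ∂_k) / (image of ∂_{k+1}):

  H_0: rank C_0 − rank ∂_1 = 5 − 4 = 1, and the invariant factors of ∂_1 are all 1, so H_0 ≅ Z.
  H_1: rank ker ∂_1 − rank ∂_2 = (5 − 4) − 0 = 1, and there is no ∂_2, so H_1 ≅ Z.

As a check, the Euler characteristic is 5 − 5 = 0, which agrees with 1 − 1 = 0.
(K is a triangulation of the circle S^1.)

H_0 ≅ Z,  H_1 ≅ Z.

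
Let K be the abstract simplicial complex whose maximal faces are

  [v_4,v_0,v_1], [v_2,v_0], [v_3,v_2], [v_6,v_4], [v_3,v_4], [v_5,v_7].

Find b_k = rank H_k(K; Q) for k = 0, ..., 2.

b_0 = 2, b_1 = 1, b_2 = 0.

We work with the vertex ordering v_0 < v_1 < v_2 < v_3 < v_4 < v_5 < v_6 < v_7. The simplices of K, each written with vertices in increasing order, are:

  0-simplices (8): [v_0], [v_1], [v_2], [v_3], [v_4], [v_5], [v_6], [v_7]
  1-simplices (8): [v_0,v_1], [v_0,v_2], [v_0,v_4], [v_1,v_4], [v_2,v_3], [v_3,v_4], [v_4,v_6], [v_5,v_7]
  2-simplices (1): [v_0,v_1,v_4]

so the chain groups are C_0 ≅ Z^8, C_1 ≅ Z^8, C_2 ≅ Z^1.

The boundary map ∂_1: C_1 → C_0 maps an edge to its endpoints' difference, ∂[p,q] = q − p. For instance
  ∂[v_1,v_4] = [v_4] − [v_1].
The resulting 8×8 matrix has rank 6, and its Smith normal form has invariant factors (1,1,1,1,1,1).

The boundary map ∂_2: C_2 → C_1 maps a triangle to the signed sum of its edges. For instance
  ∂[v_0,v_1,v_4] = [v_1,v_4] − [v_0,v_4] + [v_0,v_1].
This gives a 8×1 integer matrix of rank 1; reducing to Smith normal form yields diagonal entries (1).

Reading off H_k = ker ∂_k / im ∂_{k+1}:

  H_0: rank C_0 − rank ∂_1 = 8 − 6 = 2, and the invariant factors of ∂_1 are all 1, so H_0 = Z^2.
  H_1: rank ker ∂_1 − rank ∂_2 = (8 − 6) − 1 = 1, and the invariant factors of ∂_2 are all 1, so H_1 = Z.
  H_2: rank ker ∂_2 − rank ∂_3 = (1 − 1) − 0 = 0, and there is no ∂_3, so H_2 = 0.

Hence the Betti numbers are b_0 = 2, b_1 = 1, b_2 = 0.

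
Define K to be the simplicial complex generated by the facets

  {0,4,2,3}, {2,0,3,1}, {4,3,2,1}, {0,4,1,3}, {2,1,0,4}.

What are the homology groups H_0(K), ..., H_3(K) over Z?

H_0 = Z,  H_1 = 0,  H_2 = 0,  H_3 = Z.

We work with the vertex ordering 0 < 1 < 2 < 3 < 4. The simplices of K, each written with vertices in increasing order, are:

  0-simplices (5): [0], [1], [2], [3], [4]
  1-simplices (10): [0,1], [0,2], [0,3], [0,4], [1,2], [1,3], [1,4], [2,3], [2,4], [3,4]
  2-simplices (10): [0,1,2], [0,1,3], [0,1,4], [0,2,3], [0,2,4], [0,3,4], [1,2,3], [1,2,4], [1,3,4], [2,3,4]
  3-simplices (5): [0,1,2,3], [0,1,2,4], [0,1,3,4], [0,2,3,4], [1,2,3,4]

giving chain groups C_0 ≅ Z^5, C_1 ≅ Z^10, C_2 ≅ Z^10, C_3 ≅ Z^5.

Boundary ∂_1: C_1 → C_0 is given by ∂[p,q] = [q] − [p]. For instance
  ∂[1,2] = [2] − [1].
This gives a 5×10 integer matrix of rank 4; reducing to Smith normal form yields diagonal entries (1,1,1,1).

The boundary map ∂_2: C_2 → C_1 acts by ∂[p,q,r] = [q,r] − [p,r] + [p,q]. For instance
  ∂[0,1,3] = [1,3] − [0,3] + [0,1],
  ∂[1,3,4] = [3,4] − [1,4] + [1,3].
The 10×10 boundary matrix has rank 6 and Smith normal form diag(1,1,1,1,1,1).

The boundary map ∂_3: C_3 → C_2 sends each 3-simplex σ to the alternating sum Σ_i (−1)^i (σ with its i-th vertex removed). For instance
  ∂[0,1,2,3] = [1,2,3] − [0,2,3] + [0,1,3] − [0,1,2],
  ∂[0,1,2,4] = [1,2,4] − [0,2,4] + [0,1,4] − [0,1,2].
The resulting 10×5 matrix has rank 4, and its Smith normal form has invariant factors (1,1,1,1).

Computing H_k = (kernel of ∂_k) / (image of ∂_{k+1}):

  H_0: rank C_0 − rank ∂_1 = 5 − 4 = 1, and the invariant factors of ∂_1 are all 1, so H_0 = Z.
  H_1: rank ker ∂_1 − rank ∂_2 = (10 − 4) − 6 = 0, and the invariant factors of ∂_2 are all 1, so H_1 = 0.
  H_2: rank ker ∂_2 − rank ∂_3 = (10 − 6) − 4 = 0, and the invariant factors of ∂_3 are all 1, so H_2 = 0.
  H_3: rank ker ∂_3 − rank ∂_4 = (5 − 4) − 0 = 1, and there is no ∂_4, so H_3 = Z.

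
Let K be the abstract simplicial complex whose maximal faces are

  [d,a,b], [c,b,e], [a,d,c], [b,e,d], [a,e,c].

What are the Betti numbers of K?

Fix the vertex order a < b < c < d < e and write every simplex with vertices in increasing order. Then dim K = 2 and the simplices of K are:

  0-simplices (5): a, b, c, d, e
  1-simplices (10): ab, ac, ad, ae, bc, bd, be, cd, ce, de
  2-simplices (5): abd, acd, ace, bce, bde

giving chain groups C_0 ≅ Z^5, C_1 ≅ Z^10, C_2 ≅ Z^5.

∂_1: C_1 → C_0 is given by ∂[p,q] = [q] − [p].
The resulting 5×10 matrix has rank 4, and its Smith normal form has invariant factors (1,1,1,1).

∂_2: C_2 → C_1 sends each 2-simplex [p,q,r] to [q,r] − [p,r] + [p,q]. For instance
  ∂bde = de − be + bd,
  ∂abd = bd − ad + ab.
The resulting 10×5 matrix has rank 5, and its Smith normal form has invariant factors (1,1,1,1,1).

Reading off H_k = ker ∂_k / im ∂_{k+1}:

  H_0: rank C_0 − rank ∂_1 = 5 − 4 = 1, and the invariant factors of ∂_1 are all 1, so H_0 ≅ Z.
  H_1: rank ker ∂_1 − rank ∂_2 = (10 − 4) − 5 = 1, and the invariant factors of ∂_2 are all 1, so H_1 ≅ Z.
  H_2: rank ker ∂_2 − rank ∂_3 = (5 − 5) − 0 = 0, and there is no ∂_3, so H_2 ≅ 0.

As a check, the Euler characteristic is 5 − 10 + 5 = 0, which agrees with 1 − 1 + 0 = 0.

Hence the Betti numbers are b_0 = 1, b_1 = 1, b_2 = 0.

b_0 = 1, b_1 = 1, b_2 = 0.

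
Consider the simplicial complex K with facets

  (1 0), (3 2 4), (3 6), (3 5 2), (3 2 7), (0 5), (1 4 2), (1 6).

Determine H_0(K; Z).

H_0 ≅ Z.

Fix the vertex order 0 < 1 < 2 < 3 < 4 < 5 < 6 < 7 and write every simplex with vertices in increasing order. Then dim K = 2 and the simplices of K are:

  0-simplices (8): [0], [1], [2], [3], [4], [5], [6], [7]
  1-simplices (13): [0,1], [0,5], [1,2], [1,4], [1,6], [2,3], [2,4], [2,5], [2,7], [3,4], [3,5], [3,6], [3,7]
  2-simplices (4): [1,2,4], [2,3,4], [2,3,5], [2,3,7]

Hence C_0 ≅ Z^8, C_1 ≅ Z^13, C_2 ≅ Z^4.

Boundary ∂_1: C_1 → C_0 is given by ∂[p,q] = [q] − [p]. For instance
  ∂[3,6] = [6] − [3].
The 8×13 boundary matrix has rank 7 and Smith normal form diag(1,1,1,1,1,1,1).

∂_2: C_2 → C_1 sends each 2-simplex [p,q,r] to [q,r] − [p,r] + [p,q]. For instance
  ∂[2,3,5] = [3,5] − [2,5] + [2,3],
  ∂[2,3,4] = [3,4] − [2,4] + [2,3].
The 13×4 boundary matrix has rank 4 and Smith normal form diag(1,1,1,1).

Reading off H_k = ker ∂_k / im ∂_{k+1}:

  H_0: rank C_0 − rank ∂_1 = 8 − 7 = 1, and the invariant factors of ∂_1 are all 1, so H_0 = Z.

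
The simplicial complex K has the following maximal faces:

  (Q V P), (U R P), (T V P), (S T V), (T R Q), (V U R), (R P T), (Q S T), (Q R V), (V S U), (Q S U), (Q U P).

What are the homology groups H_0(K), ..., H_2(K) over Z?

H_0 = Z,  H_1 = Z/2Z,  H_2 = 0.

Take the total order P < Q < R < S < T < U < V on the vertex set. Then K (dimension 2) consists of the simplices:

  0-simplices (7): P, Q, R, S, T, U, V
  1-simplices (18): PQ, PR, PT, PU, PV, QR, QS, QT, QU, QV, RT, RU, RV, ST, SU, SV, TV, UV
  2-simplices (12): PQU, PQV, PRT, PRU, PTV, QRT, QRV, QST, QSU, RUV, STV, SUV

so the chain groups are C_0 ≅ Z^7, C_1 ≅ Z^18, C_2 ≅ Z^12.

∂_1: C_1 → C_0 maps an edge to its endpoints' difference, ∂[p,q] = q − p. For instance
  ∂PT = T − P.
This gives a 7×18 integer matrix of rank 6; reducing to Smith normal form yields diagonal entries (1,1,1,1,1,1).

The boundary map ∂_2: C_2 → C_1 acts by ∂[p,q,r] = [q,r] − [p,r] + [p,q]. For instance
  ∂PQU = QU − PU + PQ,
  ∂QST = ST − QT + QS.
The resulting 18×12 matrix has rank 12, and its Smith normal form has invariant factors (1,1,1,1,1,1,1,1,1,1,1,2).

From H_k ≅ ker(∂_k) / im(∂_{k+1}) we obtain:

  H_0: rank C_0 − rank ∂_1 = 7 − 6 = 1, and the invariant factors of ∂_1 are all 1, so H_0 = Z.
  H_1: rank ker ∂_1 − rank ∂_2 = (18 − 6) − 12 = 0, and ∂_2 has invariant factor 2 > 1, so H_1 = Z/2Z.
  H_2: rank ker ∂_2 − rank ∂_3 = (12 − 12) − 0 = 0, and there is no ∂_3, so H_2 = 0.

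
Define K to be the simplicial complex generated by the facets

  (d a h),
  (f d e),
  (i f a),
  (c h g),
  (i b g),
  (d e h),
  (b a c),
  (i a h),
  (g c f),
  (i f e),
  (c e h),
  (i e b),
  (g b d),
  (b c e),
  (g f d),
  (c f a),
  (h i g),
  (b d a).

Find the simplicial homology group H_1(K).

H_1 = Z^2.

Order the vertices as a < b < c < d < e < f < g < h < i. Listing each simplex with vertices in this order, K has dimension 2 with simplices:

  0-simplices (9): a, b, c, d, e, f, g, h, i
  1-simplices (27): ab, ac, ad, af, ah, ai, bc, bd, be, bg, bi, ce, cf, cg, ch, de, df, dg, dh, ef, eh, ei, fg, fi, gh, gi, hi
  2-simplices (18): abc, abd, acf, adh, afi, ahi, bce, bdg, bei, bgi, ceh, cfg, cgh, def, deh, dfg, efi, ghi

Hence C_0 ≅ Z^9, C_1 ≅ Z^27, C_2 ≅ Z^18.

The boundary map ∂_1: C_1 → C_0 sends each edge [p,q] (with p < q) to q − p.
The resulting 9×27 matrix has rank 8, and its Smith normal form has invariant factors (1,1,1,1,1,1,1,1).

∂_2: C_2 → C_1 maps a triangle to the signed sum of its edges. For instance
  ∂cfg = fg − cg + cf,
  ∂def = ef − df + de.
As a 27×18 matrix over Z this has rank 17, with invariant factors (1,1,1,1,1,1,1,1,1,1,1,1,1,1,1,1,1).

Now H_k = ker ∂_k / im ∂_{k+1}, so:

  H_1: rank ker ∂_1 − rank ∂_2 = (27 − 8) − 17 = 2, and the invariant factors of ∂_2 are all 1, so H_1 ≅ Z^2.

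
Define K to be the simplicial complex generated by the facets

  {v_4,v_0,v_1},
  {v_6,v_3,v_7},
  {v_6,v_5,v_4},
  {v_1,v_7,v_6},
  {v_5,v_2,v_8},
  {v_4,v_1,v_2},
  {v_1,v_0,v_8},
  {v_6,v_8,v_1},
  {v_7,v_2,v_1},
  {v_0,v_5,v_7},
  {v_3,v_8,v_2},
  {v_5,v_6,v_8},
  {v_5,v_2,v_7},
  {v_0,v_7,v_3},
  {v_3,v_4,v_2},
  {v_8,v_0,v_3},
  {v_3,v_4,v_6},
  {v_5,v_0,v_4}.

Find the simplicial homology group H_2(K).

We work with the vertex ordering v_0 < v_1 < v_2 < v_3 < v_4 < v_5 < v_6 < v_7 < v_8. The simplices of K, each written with vertices in increasing order, are:

  0-simplices (9): [v_0], [v_1], [v_2], [v_3], [v_4], [v_5], [v_6], [v_7], [v_8]
  1-simplices (27): (27 of them)
  2-simplices (18): (18 of them)

giving chain groups C_0 ≅ Z^9, C_1 ≅ Z^27, C_2 ≅ Z^18.

∂_1: C_1 → C_0 is given by ∂[p,q] = [q] − [p]. For instance
  ∂[v_3,v_8] = [v_8] − [v_3].
The 9×27 boundary matrix has rank 8 and Smith normal form diag(1,1,1,1,1,1,1,1).

The boundary map ∂_2: C_2 → C_1 acts by ∂[p,q,r] = [q,r] − [p,r] + [p,q]. For instance
  ∂[v_1,v_2,v_4] = [v_2,v_4] − [v_1,v_4] + [v_1,v_2],
  ∂[v_2,v_5,v_8] = [v_5,v_8] − [v_2,v_8] + [v_2,v_5].
This gives a 27×18 integer matrix of rank 17; reducing to Smith normal form yields diagonal entries (1,1,1,1,1,1,1,1,1,1,1,1,1,1,1,1,1).

Now H_k = ker ∂_k / im ∂_{k+1}, so:

  H_2: rank ker ∂_2 − rank ∂_3 = (18 − 17) − 0 = 1, and there is no ∂_3, so H_2 ≅ Z.

H_2 ≅ Z.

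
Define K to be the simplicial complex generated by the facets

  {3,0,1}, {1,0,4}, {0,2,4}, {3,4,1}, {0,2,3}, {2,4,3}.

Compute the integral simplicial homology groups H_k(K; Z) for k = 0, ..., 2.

H_0 ≅ Z,  H_1 = 0,  H_2 ≅ Z.

Order the vertices as 0 < 1 < 2 < 3 < 4. Listing each simplex with vertices in this order, K has dimension 2 with simplices:

  0-simplices (5): [0], [1], [2], [3], [4]
  1-simplices (9): [0,1], [0,2], [0,3], [0,4], [1,3], [1,4], [2,3], [2,4], [3,4]
  2-simplices (6): [0,1,3], [0,1,4], [0,2,3], [0,2,4], [1,3,4], [2,3,4]

Hence C_0 ≅ Z^5, C_1 ≅ Z^9, C_2 ≅ Z^6.

The boundary map ∂_1: C_1 → C_0 is given by ∂[p,q] = [q] − [p]. For instance
  ∂[0,1] = [1] − [0].
The 5×9 boundary matrix has rank 4 and Smith normal form diag(1,1,1,1).

The boundary map ∂_2: C_2 → C_1 sends each 2-simplex [p,q,r] to [q,r] − [p,r] + [p,q]. For instance
  ∂[0,1,3] = [1,3] − [0,3] + [0,1],
  ∂[0,2,3] = [2,3] − [0,3] + [0,2].
This gives a 9×6 integer matrix of rank 5; reducing to Smith normal form yields diagonal entries (1,1,1,1,1).

Computing H_k = (kernel of ∂_k) / (image of ∂_{k+1}):

  H_0: rank C_0 − rank ∂_1 = 5 − 4 = 1, and the invariant factors of ∂_1 are all 1, so H_0 = Z.
  H_1: rank ker ∂_1 − rank ∂_2 = (9 − 4) − 5 = 0, and the invariant factors of ∂_2 are all 1, so H_1 = 0.
  H_2: rank ker ∂_2 − rank ∂_3 = (6 − 5) − 0 = 1, and there is no ∂_3, so H_2 = Z.

As a check, the Euler characteristic is 5 − 9 + 6 = 2, which agrees with 1 − 0 + 1 = 2.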